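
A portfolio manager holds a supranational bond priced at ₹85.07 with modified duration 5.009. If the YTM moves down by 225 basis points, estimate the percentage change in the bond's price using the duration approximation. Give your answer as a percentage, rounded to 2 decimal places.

Duration approximation: ΔP/P ≈ -D_mod · Δy = -5.009 × (-0.0225) = +0.1127025.
As a percentage: +11.27025%.

+11.27%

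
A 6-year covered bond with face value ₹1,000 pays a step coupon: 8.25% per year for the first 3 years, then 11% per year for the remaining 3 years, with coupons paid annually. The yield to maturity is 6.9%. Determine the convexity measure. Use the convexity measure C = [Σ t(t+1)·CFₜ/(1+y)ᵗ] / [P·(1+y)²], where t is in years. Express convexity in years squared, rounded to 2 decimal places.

28.57

With y = 0.069:
  t   CF        PV=CF/(1+0.069)^t    t·PV        t(t+1)·PV
  1        82.50        77.1749        77.1749         154.3499
  2        82.50        72.1936       144.3871         433.1614
  3        82.50        67.5337       202.6012         810.4049
  4       110.00        84.2329       336.9317       1,684.6584
  5       110.00        78.7960       393.9800       2,363.8799
  6     1,110.00       743.8010     4,462.8059      31,239.6413
  Σ                  1,123.7321     5,617.8809      36,686.0959
P = 1,123.7321.
Convexity = Σ t(t+1)·PV / [P·(1+y)²] = 36,686.0959 / (1,123.7321 × 1.142761) = 28.56823.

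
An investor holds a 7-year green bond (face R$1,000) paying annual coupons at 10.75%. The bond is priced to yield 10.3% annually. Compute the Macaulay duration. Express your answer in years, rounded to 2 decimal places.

5.28 years

Periodic yield y = 0.103. Discount each cash flow and weight by its year:
  t   CF        PV=CF/(1+0.103)^t    t·PV
  1       107.50        97.4615        97.4615
  2       107.50        88.3604       176.7207
  3       107.50        80.1091       240.3273
  4       107.50        72.6284       290.5136
  5       107.50        65.8462       329.2311
  6       107.50        59.6974       358.1844
  7     1,107.50       557.5902     3,903.1315
  Σ                  1,021.6932     5,395.5701
Price P = Σ PV = 1,021.6932.
Macaulay duration = Σ(t·PV) / P = 5,395.5701 / 1,021.6932 = 5.28101 years.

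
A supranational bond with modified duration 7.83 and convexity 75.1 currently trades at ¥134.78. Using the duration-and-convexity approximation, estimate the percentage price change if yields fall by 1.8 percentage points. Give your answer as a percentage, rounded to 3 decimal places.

Duration effect: -D_mod·Δy = -7.83 × (-0.018) = +0.140940
Convexity effect: ½·C·(Δy)² = 0.5 × 75.1 × (-0.018)² = +0.0121662
ΔP/P ≈ +0.140940 + 0.0121662 = +0.1531062
= +15.31062%.

+15.311%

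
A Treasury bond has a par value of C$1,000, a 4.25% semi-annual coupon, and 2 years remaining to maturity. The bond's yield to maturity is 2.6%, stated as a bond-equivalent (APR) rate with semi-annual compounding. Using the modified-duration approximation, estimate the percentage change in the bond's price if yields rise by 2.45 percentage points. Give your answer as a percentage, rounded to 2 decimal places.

-4.69%

Periodic yield y = 0.013. Modified duration first:
  t   CF        PV=CF/(1+0.013)^t    t·PV
  1        21.25        20.9773        20.9773
  2        21.25        20.7081        41.4162
  3        21.25        20.4423        61.3270
  4     1,021.25       969.8270     3,879.3082
  Σ                  1,031.9548     4,003.0286
P = 1,031.9548; D_Mac = 3.87907 half-year periods = 1.93954 yrs; D_mod = 1.93954/(1+0.013) = 1.91465 yrs.
ΔP/P ≈ -D_mod · Δy = -1.91465 × (+0.0245) = -0.046909 = -4.6909%.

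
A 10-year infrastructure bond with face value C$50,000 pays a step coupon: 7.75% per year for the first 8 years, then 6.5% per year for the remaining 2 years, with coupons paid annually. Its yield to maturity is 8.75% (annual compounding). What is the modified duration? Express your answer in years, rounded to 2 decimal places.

Periodic yield y = 0.0875. First find Macaulay duration:
  t   CF        PV=CF/(1+0.0875)^t    t·PV
  1     3,875.00     3,563.2184     3,563.2184
  2     3,875.00     3,276.5227     6,553.0453
  3     3,875.00     3,012.8944     9,038.6832
  4     3,875.00     2,770.4776    11,081.9104
  5     3,875.00     2,547.5656    12,737.8281
  6     3,875.00     2,342.5891    14,055.5344
  7     3,875.00     2,154.1049    15,078.7343
  8     3,875.00     1,980.7861    15,846.2889
  9     3,250.00     1,527.6363    13,748.7267
  10   53,250.00    23,015.8467   230,158.4668
  Σ                 46,191.6417   331,862.4365
P = 46,191.6417; Macaulay duration = 331,862.4365 / 46,191.6417 = 7.18447 years.
Modified duration = D_Mac / (1 + y) = 7.18447 / 1.0875 = 6.60641 years.

6.61 years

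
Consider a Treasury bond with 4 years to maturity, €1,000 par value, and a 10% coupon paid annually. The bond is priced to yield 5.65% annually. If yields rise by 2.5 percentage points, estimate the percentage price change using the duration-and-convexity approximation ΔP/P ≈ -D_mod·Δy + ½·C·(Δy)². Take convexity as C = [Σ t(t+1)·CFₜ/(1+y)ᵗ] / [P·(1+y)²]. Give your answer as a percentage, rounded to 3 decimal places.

-7.868%

With y = 0.0565:
  t   CF        PV=CF/(1+0.0565)^t    t·PV        t(t+1)·PV
  1       100.00        94.6522        94.6522         189.3043
  2       100.00        89.5903       179.1806         537.5418
  3       100.00        84.7991       254.3974       1,017.5898
  4     1,100.00       882.9064     3,531.6257      17,658.1286
  Σ                  1,151.9480     4,059.8559      19,402.5645
P = 1,151.9480; D_Mac = 3.52434 yrs; D_mod = 3.33586 yrs; C = 15.08993.
Duration effect: -3.33586 × (+0.025) = -0.083397
Convexity effect: 0.5 × 15.08993 × (0.025)² = +0.0047156
ΔP/P ≈ -0.083397 + 0.0047156 = -0.078681 = -7.8681%.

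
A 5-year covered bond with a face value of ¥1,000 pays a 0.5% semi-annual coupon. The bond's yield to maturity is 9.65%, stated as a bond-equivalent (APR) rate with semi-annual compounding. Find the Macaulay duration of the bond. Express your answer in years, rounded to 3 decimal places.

4.926 years

Periodic yield y = 0.04825. Discount each cash flow and weight by its period:
  t   CF        PV=CF/(1+0.04825)^t    t·PV
  1         2.50         2.3849         2.3849
  2         2.50         2.2752         4.5503
  3         2.50         2.1704         6.5113
  4         2.50         2.0705         8.2821
  5         2.50         1.9752         9.8761
  6         2.50         1.8843        11.3058
  7         2.50         1.7976        12.5830
  8         2.50         1.7148        13.7186
  9         2.50         1.6359        14.7231
  10    1,002.50       625.8002     6,258.0016
  Σ                    643.7090     6,341.9369
Price P = Σ PV = 643.7090.
Macaulay duration = Σ(t·PV) / P = 6,341.9369 / 643.7090 = 9.85218 half-year periods.
In years: 9.85218 / 2 = 4.92609 years.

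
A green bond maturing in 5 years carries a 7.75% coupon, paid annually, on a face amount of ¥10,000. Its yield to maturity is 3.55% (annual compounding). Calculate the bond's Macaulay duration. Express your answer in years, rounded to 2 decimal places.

Periodic yield y = 0.0355. Discount each cash flow and weight by its year:
  t   CF        PV=CF/(1+0.0355)^t    t·PV
  1       775.00       748.4307       748.4307
  2       775.00       722.7723     1,445.5446
  3       775.00       697.9935     2,093.9806
  4       775.00       674.0642     2,696.2570
  5    10,775.00     9,050.3789    45,251.8946
  Σ                 11,893.6397    52,236.1074
Price P = Σ PV = 11,893.6397.
Macaulay duration = Σ(t·PV) / P = 52,236.1074 / 11,893.6397 = 4.39194 years.

4.39 years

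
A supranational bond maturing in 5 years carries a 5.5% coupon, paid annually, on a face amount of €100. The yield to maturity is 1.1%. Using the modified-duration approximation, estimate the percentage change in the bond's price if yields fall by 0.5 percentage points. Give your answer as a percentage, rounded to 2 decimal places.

+2.25%

Periodic yield y = 0.011. Modified duration first:
  t   CF        PV=CF/(1+0.011)^t    t·PV
  1         5.50         5.4402         5.4402
  2         5.50         5.3810        10.7619
  3         5.50         5.3224        15.9673
  4         5.50         5.2645        21.0580
  5       105.50        99.8842       499.4209
  Σ                    121.2922       552.6483
P = 121.2922; D_Mac = 4.55634 yrs; D_mod = 4.55634/(1+0.011) = 4.50676 yrs.
ΔP/P ≈ -D_mod · Δy = -4.50676 × (-0.005) = +0.022534 = +2.2534%.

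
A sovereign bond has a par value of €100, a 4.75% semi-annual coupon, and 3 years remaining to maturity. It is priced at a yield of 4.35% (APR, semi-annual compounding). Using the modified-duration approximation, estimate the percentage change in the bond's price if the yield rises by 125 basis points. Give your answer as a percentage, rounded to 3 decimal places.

Periodic yield y = 0.02175. Modified duration first:
  t   CF        PV=CF/(1+0.02175)^t    t·PV
  1        2.375         2.3244         2.3244
  2        2.375         2.2750         4.5499
  3        2.375         2.2265         6.6796
  4        2.375         2.1791         8.7166
  5        2.375         2.1328        10.6638
  6      102.375        89.9759       539.8552
  Σ                    101.1137       572.7895
P = 101.1137; D_Mac = 5.66481 half-year periods = 2.83240 yrs; D_mod = 2.83240/(1+0.02175) = 2.77211 yrs.
ΔP/P ≈ -D_mod · Δy = -2.77211 × (+0.0125) = -0.034651 = -3.4651%.

-3.465%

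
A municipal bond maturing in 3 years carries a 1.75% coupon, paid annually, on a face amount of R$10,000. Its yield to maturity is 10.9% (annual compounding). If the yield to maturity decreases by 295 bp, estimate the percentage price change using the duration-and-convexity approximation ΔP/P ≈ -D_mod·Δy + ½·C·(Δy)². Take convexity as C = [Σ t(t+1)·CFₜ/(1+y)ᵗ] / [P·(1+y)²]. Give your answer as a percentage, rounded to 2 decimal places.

With y = 0.109:
  t   CF        PV=CF/(1+0.109)^t    t·PV        t(t+1)·PV
  1       175.00       157.7998       157.7998         315.5996
  2       175.00       142.2902       284.5804         853.7411
  3    10,175.00     7,460.0164    22,380.0491      89,520.1962
  Σ                  7,760.1064    22,822.4293      90,689.5370
P = 7,760.1064; D_Mac = 2.94099 yrs; D_mod = 2.65193 yrs; C = 9.50225.
Duration effect: -2.65193 × (-0.0295) = +0.078232
Convexity effect: 0.5 × 9.50225 × (-0.0295)² = +0.0041347
ΔP/P ≈ +0.078232 + 0.0041347 = +0.082367 = +8.2367%.

+8.24%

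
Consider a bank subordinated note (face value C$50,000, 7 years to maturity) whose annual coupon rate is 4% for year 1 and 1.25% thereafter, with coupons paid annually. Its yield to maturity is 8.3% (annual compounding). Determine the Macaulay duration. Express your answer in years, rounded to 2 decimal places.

Periodic yield y = 0.083. Discount each cash flow and weight by its year:
  t   CF        PV=CF/(1+0.083)^t    t·PV
  1     2,000.00     1,846.7221     1,846.7221
  2       625.00       532.8722     1,065.7445
  3       625.00       492.0335     1,476.1004
  4       625.00       454.3245     1,817.2981
  5       625.00       419.5056     2,097.5279
  6       625.00       387.3551     2,324.1306
  7    50,625.00    28,971.1570   202,798.0991
  Σ                 33,103.9700   213,425.6227
Price P = Σ PV = 33,103.9700.
Macaulay duration = Σ(t·PV) / P = 213,425.6227 / 33,103.9700 = 6.44713 years.

6.45 years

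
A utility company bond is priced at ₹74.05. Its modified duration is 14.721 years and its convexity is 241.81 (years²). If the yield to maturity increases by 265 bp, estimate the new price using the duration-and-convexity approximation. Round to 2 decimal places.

₹51.45

Duration effect: -D_mod·Δy = -14.721 × (+0.0265) = -0.3901065
Convexity effect: ½·C·(Δy)² = 0.5 × 241.81 × (0.0265)² = +0.08490553625
ΔP/P ≈ -0.3901065 + 0.08490553625 = -0.30520096375
New price ≈ 74.05 × (1 - 0.30520096375) = 51.4498686343125.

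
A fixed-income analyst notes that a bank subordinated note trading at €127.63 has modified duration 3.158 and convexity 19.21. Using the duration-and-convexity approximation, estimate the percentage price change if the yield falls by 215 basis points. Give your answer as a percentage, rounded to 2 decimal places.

+7.23%

Duration effect: -D_mod·Δy = -3.158 × (-0.0215) = +0.067897
Convexity effect: ½·C·(Δy)² = 0.5 × 19.21 × (-0.0215)² = +0.00443991125
ΔP/P ≈ +0.067897 + 0.00443991125 = +0.07233691125
= +7.233691125%.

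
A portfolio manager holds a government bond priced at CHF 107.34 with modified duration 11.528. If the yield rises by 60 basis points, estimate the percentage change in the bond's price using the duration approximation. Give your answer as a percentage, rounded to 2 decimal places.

Duration approximation: ΔP/P ≈ -D_mod · Δy = -11.528 × (+0.006) = -0.069168.
As a percentage: -6.9168%.

-6.92%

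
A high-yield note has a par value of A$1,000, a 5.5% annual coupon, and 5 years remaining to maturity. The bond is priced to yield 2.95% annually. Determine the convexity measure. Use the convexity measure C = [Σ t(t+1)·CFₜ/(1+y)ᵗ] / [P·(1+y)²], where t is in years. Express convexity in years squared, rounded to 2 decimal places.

With y = 0.0295:
  t   CF        PV=CF/(1+0.0295)^t    t·PV        t(t+1)·PV
  1        55.00        53.4240        53.4240         106.8480
  2        55.00        51.8931       103.7863         311.3589
  3        55.00        50.4062       151.2185         604.8740
  4        55.00        48.9618       195.8472         979.2358
  5     1,055.00       912.2644     4,561.3218      27,367.9306
  Σ                  1,116.9494     5,065.5977      29,370.2472
P = 1,116.9494.
Convexity = Σ t(t+1)·PV / [P·(1+y)²] = 29,370.2472 / (1,116.9494 × 1.059870) = 24.80969.

24.81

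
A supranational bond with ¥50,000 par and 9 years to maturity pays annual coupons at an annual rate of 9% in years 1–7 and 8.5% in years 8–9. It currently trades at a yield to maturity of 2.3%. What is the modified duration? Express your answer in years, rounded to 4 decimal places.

6.8806 years

Periodic yield y = 0.023. First find Macaulay duration:
  t   CF        PV=CF/(1+0.023)^t    t·PV
  1     4,500.00     4,398.8270     4,398.8270
  2     4,500.00     4,299.9286     8,599.8572
  3     4,500.00     4,203.2538    12,609.7614
  4     4,500.00     4,108.7525    16,435.0099
  5     4,500.00     4,016.3758    20,081.8792
  6     4,500.00     3,926.0761    23,556.4565
  7     4,500.00     3,837.8065    26,864.6457
  8     4,250.00     3,543.1037    28,344.8294
  9    54,250.00    44,209.8498   397,888.6479
  Σ                 76,543.9738   538,779.9142
P = 76,543.9738; Macaulay duration = 538,779.9142 / 76,543.9738 = 7.03883 years.
Modified duration = D_Mac / (1 + y) = 7.03883 / 1.023 = 6.88058 years.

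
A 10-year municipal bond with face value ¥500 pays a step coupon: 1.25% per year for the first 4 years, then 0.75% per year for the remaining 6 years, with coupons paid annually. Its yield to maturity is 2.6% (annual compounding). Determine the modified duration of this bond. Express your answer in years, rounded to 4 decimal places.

Periodic yield y = 0.026. First find Macaulay duration:
  t   CF        PV=CF/(1+0.026)^t    t·PV
  1         6.25         6.0916         6.0916
  2         6.25         5.9372        11.8745
  3         6.25         5.7868        17.3604
  4         6.25         5.6401        22.5606
  5         3.75         3.2983        16.4917
  6         3.75         3.2147        19.2885
  7         3.75         3.1333        21.9330
  8         3.75         3.0539        24.4311
  9         3.75         2.9765        26.7884
  10      503.75       389.7099     3,897.0991
  Σ                    428.8425     4,063.9189
P = 428.8425; Macaulay duration = 4,063.9189 / 428.8425 = 9.47648 years.
Modified duration = D_Mac / (1 + y) = 9.47648 / 1.026 = 9.23634 years.

9.2363 years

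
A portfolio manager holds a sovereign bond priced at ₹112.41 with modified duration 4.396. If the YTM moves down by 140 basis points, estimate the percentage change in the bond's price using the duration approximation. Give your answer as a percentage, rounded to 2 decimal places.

+6.15%

Duration approximation: ΔP/P ≈ -D_mod · Δy = -4.396 × (-0.014) = +0.061544.
As a percentage: +6.1544%.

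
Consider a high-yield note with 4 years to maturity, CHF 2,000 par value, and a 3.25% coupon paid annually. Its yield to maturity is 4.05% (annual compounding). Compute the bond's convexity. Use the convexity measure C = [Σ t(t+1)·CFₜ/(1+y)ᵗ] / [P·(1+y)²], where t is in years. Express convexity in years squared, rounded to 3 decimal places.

With y = 0.0405:
  t   CF        PV=CF/(1+0.0405)^t    t·PV        t(t+1)·PV
  1        65.00        62.4700        62.4700         124.9399
  2        65.00        60.0384       120.0768         360.2305
  3        65.00        57.7015       173.1045         692.4180
  4     2,065.00     1,761.7802     7,047.1207      35,235.6034
  Σ                  1,941.9900     7,402.7720      36,413.1918
P = 1,941.9900.
Convexity = Σ t(t+1)·PV / [P·(1+y)²] = 36,413.1918 / (1,941.9900 × 1.082640) = 17.31919.

17.319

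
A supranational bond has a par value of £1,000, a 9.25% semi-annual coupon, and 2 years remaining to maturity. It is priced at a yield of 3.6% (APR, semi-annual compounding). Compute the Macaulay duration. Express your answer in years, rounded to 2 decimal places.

Periodic yield y = 0.018. Discount each cash flow and weight by its period:
  t   CF        PV=CF/(1+0.018)^t    t·PV
  1        46.25        45.4322        45.4322
  2        46.25        44.6289        89.2578
  3        46.25        43.8398       131.5194
  4     1,046.25       974.1916     3,896.7662
  Σ                  1,108.0925     4,162.9756
Price P = Σ PV = 1,108.0925.
Macaulay duration = Σ(t·PV) / P = 4,162.9756 / 1,108.0925 = 3.75688 half-year periods.
In years: 3.75688 / 2 = 1.87844 years.

1.88 years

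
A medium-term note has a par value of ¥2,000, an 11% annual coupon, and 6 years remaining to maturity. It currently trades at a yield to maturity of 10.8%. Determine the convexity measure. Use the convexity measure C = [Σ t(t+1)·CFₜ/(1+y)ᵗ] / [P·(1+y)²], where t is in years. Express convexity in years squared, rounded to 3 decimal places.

24.504

With y = 0.108:
  t   CF        PV=CF/(1+0.108)^t    t·PV        t(t+1)·PV
  1       220.00       198.5560       198.5560         397.1119
  2       220.00       179.2021       358.4043       1,075.2128
  3       220.00       161.7348       485.2043       1,940.8173
  4       220.00       145.9700       583.8800       2,919.4002
  5       220.00       131.7419       658.7094       3,952.2566
  6     2,220.00     1,199.8153     7,198.8921      50,392.2445
  Σ                  2,017.0201     9,483.6461      60,677.0432
P = 2,017.0201.
Convexity = Σ t(t+1)·PV / [P·(1+y)²] = 60,677.0432 / (2,017.0201 × 1.227664) = 24.50387.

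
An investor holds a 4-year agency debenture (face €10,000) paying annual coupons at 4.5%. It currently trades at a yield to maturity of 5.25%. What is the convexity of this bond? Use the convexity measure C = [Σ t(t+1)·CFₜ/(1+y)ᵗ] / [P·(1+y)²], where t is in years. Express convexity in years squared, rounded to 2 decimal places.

16.53

With y = 0.0525:
  t   CF        PV=CF/(1+0.0525)^t    t·PV        t(t+1)·PV
  1       450.00       427.5534       427.5534         855.1069
  2       450.00       406.2266       812.4531       2,437.3593
  3       450.00       385.9635     1,157.8904       4,631.5616
  4    10,450.00     8,515.8474    34,063.3898     170,316.9488
  Σ                  9,735.5909    36,461.2867     178,240.9766
P = 9,735.5909.
Convexity = Σ t(t+1)·PV / [P·(1+y)²] = 178,240.9766 / (9,735.5909 × 1.107756) = 16.52727.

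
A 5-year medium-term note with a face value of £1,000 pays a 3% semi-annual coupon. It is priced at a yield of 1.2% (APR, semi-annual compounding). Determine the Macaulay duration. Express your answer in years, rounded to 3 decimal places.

Periodic yield y = 0.006. Discount each cash flow and weight by its period:
  t   CF        PV=CF/(1+0.006)^t    t·PV
  1        15.00        14.9105        14.9105
  2        15.00        14.8216        29.6432
  3        15.00        14.7332        44.1996
  4        15.00        14.6453        58.5813
  5        15.00        14.5580        72.7899
  6        15.00        14.4712        86.8270
  7        15.00        14.3849       100.6940
  8        15.00        14.2991       114.3925
  9        15.00        14.2138       127.9240
  10    1,015.00       956.0624     9,560.6239
  Σ                  1,087.0999    10,210.5859
Price P = Σ PV = 1,087.0999.
Macaulay duration = Σ(t·PV) / P = 10,210.5859 / 1,087.0999 = 9.39250 half-year periods.
In years: 9.39250 / 2 = 4.69625 years.

4.696 years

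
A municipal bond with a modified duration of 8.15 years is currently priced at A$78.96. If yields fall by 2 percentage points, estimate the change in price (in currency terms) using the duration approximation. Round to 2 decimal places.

Duration approximation: ΔP/P ≈ -D_mod · Δy = -8.15 × (-0.02) = +0.163000.
ΔP ≈ 78.96 × (+0.163000) = +12.87048.

+A$12.87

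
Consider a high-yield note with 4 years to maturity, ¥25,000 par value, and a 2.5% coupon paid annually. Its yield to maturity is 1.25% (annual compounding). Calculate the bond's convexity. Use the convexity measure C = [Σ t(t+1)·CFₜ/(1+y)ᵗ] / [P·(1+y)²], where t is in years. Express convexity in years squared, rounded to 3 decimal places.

18.599

With y = 0.0125:
  t   CF        PV=CF/(1+0.0125)^t    t·PV        t(t+1)·PV
  1       625.00       617.2840       617.2840       1,234.5679
  2       625.00       609.6632     1,219.3263       3,657.9790
  3       625.00       602.1365     1,806.4094       7,225.6375
  4    25,625.00    24,382.8096    97,531.2382     487,656.1910
  Σ                 26,211.8931   101,174.2578     499,774.3754
P = 26,211.8931.
Convexity = Σ t(t+1)·PV / [P·(1+y)²] = 499,774.3754 / (26,211.8931 × 1.025156) = 18.59883.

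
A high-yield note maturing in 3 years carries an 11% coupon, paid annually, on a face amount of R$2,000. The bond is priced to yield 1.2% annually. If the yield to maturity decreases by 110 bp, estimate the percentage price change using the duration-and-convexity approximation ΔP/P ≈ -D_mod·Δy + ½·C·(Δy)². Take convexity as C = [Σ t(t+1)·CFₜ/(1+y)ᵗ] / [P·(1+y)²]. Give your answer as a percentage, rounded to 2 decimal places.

+3.05%

With y = 0.012:
  t   CF        PV=CF/(1+0.012)^t    t·PV        t(t+1)·PV
  1       220.00       217.3913       217.3913         434.7826
  2       220.00       214.8135       429.6271       1,288.8813
  3     2,220.00     2,141.9604     6,425.8812      25,703.5248
  Σ                  2,574.1652     7,072.8996      27,427.1886
P = 2,574.1652; D_Mac = 2.74765 yrs; D_mod = 2.71507 yrs; C = 10.40360.
Duration effect: -2.71507 × (-0.011) = +0.029866
Convexity effect: 0.5 × 10.40360 × (-0.011)² = +0.0006294
ΔP/P ≈ +0.029866 + 0.0006294 = +0.030495 = +3.0495%.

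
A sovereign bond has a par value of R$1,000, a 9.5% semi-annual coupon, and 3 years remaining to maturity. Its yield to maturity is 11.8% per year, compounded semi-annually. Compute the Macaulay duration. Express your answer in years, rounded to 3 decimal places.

Periodic yield y = 0.059. Discount each cash flow and weight by its period:
  t   CF        PV=CF/(1+0.059)^t    t·PV
  1        47.50        44.8536        44.8536
  2        47.50        42.3547        84.7094
  3        47.50        39.9950       119.9850
  4        47.50        37.7668       151.0671
  5        47.50        35.6627       178.3133
  6     1,047.50       742.6399     4,455.8393
  Σ                    943.2727     5,034.7678
Price P = Σ PV = 943.2727.
Macaulay duration = Σ(t·PV) / P = 5,034.7678 / 943.2727 = 5.33755 half-year periods.
In years: 5.33755 / 2 = 2.66878 years.

2.669 years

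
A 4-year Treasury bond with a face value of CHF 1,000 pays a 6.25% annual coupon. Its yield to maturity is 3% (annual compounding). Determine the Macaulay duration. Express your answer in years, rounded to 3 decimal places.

Periodic yield y = 0.03. Discount each cash flow and weight by its year:
  t   CF        PV=CF/(1+0.03)^t    t·PV
  1        62.50        60.6796        60.6796
  2        62.50        58.9122       117.8245
  3        62.50        57.1964       171.5891
  4     1,062.50       944.0175     3,776.0700
  Σ                  1,120.8057     4,126.1631
Price P = Σ PV = 1,120.8057.
Macaulay duration = Σ(t·PV) / P = 4,126.1631 / 1,120.8057 = 3.68143 years.

3.681 years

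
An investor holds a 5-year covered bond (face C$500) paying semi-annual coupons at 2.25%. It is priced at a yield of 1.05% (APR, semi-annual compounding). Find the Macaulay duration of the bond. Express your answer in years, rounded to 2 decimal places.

4.77 years

Periodic yield y = 0.00525. Discount each cash flow and weight by its period:
  t   CF        PV=CF/(1+0.00525)^t    t·PV
  1        5.625         5.5956         5.5956
  2        5.625         5.5664        11.1328
  3        5.625         5.5373        16.6120
  4        5.625         5.5084        22.0336
  5        5.625         5.4796        27.3982
  6        5.625         5.4510        32.7061
  7        5.625         5.4226        37.9579
  8        5.625         5.3942        43.1539
  9        5.625         5.3661        48.2946
  10     505.625       479.8304     4,798.3036
  Σ                    529.1516     5,043.1883
Price P = Σ PV = 529.1516.
Macaulay duration = Σ(t·PV) / P = 5,043.1883 / 529.1516 = 9.53071 half-year periods.
In years: 9.53071 / 2 = 4.76535 years.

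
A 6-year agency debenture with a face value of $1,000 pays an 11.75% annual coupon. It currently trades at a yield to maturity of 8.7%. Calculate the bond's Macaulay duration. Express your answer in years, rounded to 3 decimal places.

Periodic yield y = 0.087. Discount each cash flow and weight by its year:
  t   CF        PV=CF/(1+0.087)^t    t·PV
  1       117.50       108.0957       108.0957
  2       117.50        99.4440       198.8881
  3       117.50        91.4849       274.4546
  4       117.50        84.1627       336.6508
  5       117.50        77.4266       387.1330
  6     1,117.50       677.4391     4,064.6347
  Σ                  1,138.0530     5,369.8568
Price P = Σ PV = 1,138.0530.
Macaulay duration = Σ(t·PV) / P = 5,369.8568 / 1,138.0530 = 4.71846 years.

4.718 years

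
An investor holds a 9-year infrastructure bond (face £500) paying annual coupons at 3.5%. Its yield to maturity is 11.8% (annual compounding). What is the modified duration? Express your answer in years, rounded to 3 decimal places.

6.616 years

Periodic yield y = 0.118. First find Macaulay duration:
  t   CF        PV=CF/(1+0.118)^t    t·PV
  1        17.50        15.6530        15.6530
  2        17.50        14.0009        28.0017
  3        17.50        12.5231        37.5694
  4        17.50        11.2014        44.8054
  5        17.50        10.0191        50.0955
  6        17.50         8.9616        53.7698
  7        17.50         8.0158        56.1104
  8        17.50         7.1697        57.3579
  9       517.50       189.6418     1,706.7764
  Σ                    277.1864     2,050.1396
P = 277.1864; Macaulay duration = 2,050.1396 / 277.1864 = 7.39625 years.
Modified duration = D_Mac / (1 + y) = 7.39625 / 1.118 = 6.61561 years.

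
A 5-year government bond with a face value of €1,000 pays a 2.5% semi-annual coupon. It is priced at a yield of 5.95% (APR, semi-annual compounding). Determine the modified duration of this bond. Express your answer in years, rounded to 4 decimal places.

Periodic yield y = 0.02975. First find Macaulay duration:
  t   CF        PV=CF/(1+0.02975)^t    t·PV
  1        12.50        12.1389        12.1389
  2        12.50        11.7882        23.5763
  3        12.50        11.4476        34.3428
  4        12.50        11.1169        44.4675
  5        12.50        10.7957        53.9785
  6        12.50        10.4838        62.9029
  7        12.50        10.1809        71.2665
  8        12.50         9.8868        79.0944
  9        12.50         9.6012        86.4105
  10    1,012.50       755.2262     7,552.2616
  Σ                    852.6661     8,020.4399
P = 852.6661; Macaulay duration = 8,020.4399 / 852.6661 = 9.40631 half-year periods = 4.70315 years.
Modified duration = D_Mac / (1 + y) = 4.70315 / 1.02975 = 4.56728 years.

4.5673 years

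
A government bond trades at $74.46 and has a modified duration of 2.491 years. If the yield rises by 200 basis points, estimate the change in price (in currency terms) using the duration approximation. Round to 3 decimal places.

Duration approximation: ΔP/P ≈ -D_mod · Δy = -2.491 × (+0.02) = -0.049820.
ΔP ≈ 74.46 × (-0.049820) = -3.7095972.

-$3.710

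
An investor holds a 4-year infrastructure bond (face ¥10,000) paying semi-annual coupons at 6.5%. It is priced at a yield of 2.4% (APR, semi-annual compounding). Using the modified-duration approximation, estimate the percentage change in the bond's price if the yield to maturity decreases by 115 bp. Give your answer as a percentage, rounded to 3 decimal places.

+4.114%

Periodic yield y = 0.012. Modified duration first:
  t   CF        PV=CF/(1+0.012)^t    t·PV
  1       325.00       321.1462       321.1462
  2       325.00       317.3382       634.6764
  3       325.00       313.5753       940.7259
  4       325.00       309.8570     1,239.4280
  5       325.00       306.1828     1,530.9140
  6       325.00       302.5522     1,815.3131
  7       325.00       298.9646     2,092.7522
  8    10,325.00     9,385.2525    75,082.0198
  Σ                 11,554.8688    83,656.9756
P = 11,554.8688; D_Mac = 7.23998 half-year periods = 3.61999 yrs; D_mod = 3.61999/(1+0.012) = 3.57706 yrs.
ΔP/P ≈ -D_mod · Δy = -3.57706 × (-0.0115) = +0.041136 = +4.1136%.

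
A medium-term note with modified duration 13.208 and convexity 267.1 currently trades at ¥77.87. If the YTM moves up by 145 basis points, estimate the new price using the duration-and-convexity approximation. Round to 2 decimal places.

Duration effect: -D_mod·Δy = -13.208 × (+0.0145) = -0.191516
Convexity effect: ½·C·(Δy)² = 0.5 × 267.1 × (0.0145)² = +0.0280788875
ΔP/P ≈ -0.191516 + 0.0280788875 = -0.1634371125
New price ≈ 77.87 × (1 - 0.1634371125) = 65.143152049625.

¥65.14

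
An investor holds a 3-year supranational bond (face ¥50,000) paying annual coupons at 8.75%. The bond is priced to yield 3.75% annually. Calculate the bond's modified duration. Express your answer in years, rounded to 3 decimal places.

Periodic yield y = 0.0375. First find Macaulay duration:
  t   CF        PV=CF/(1+0.0375)^t    t·PV
  1     4,375.00     4,216.8675     4,216.8675
  2     4,375.00     4,064.4506     8,128.9011
  3    54,375.00    48,689.4595   146,068.3786
  Σ                 56,970.7776   158,414.1472
P = 56,970.7776; Macaulay duration = 158,414.1472 / 56,970.7776 = 2.78062 years.
Modified duration = D_Mac / (1 + y) = 2.78062 / 1.0375 = 2.68012 years.

2.680 years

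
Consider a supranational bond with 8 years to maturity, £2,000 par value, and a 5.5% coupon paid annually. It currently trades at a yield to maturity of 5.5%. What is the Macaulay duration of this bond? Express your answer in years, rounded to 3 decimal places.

6.683 years

Periodic yield y = 0.055. Discount each cash flow and weight by its year:
  t   CF        PV=CF/(1+0.055)^t    t·PV
  1       110.00       104.2654       104.2654
  2       110.00        98.8298       197.6595
  3       110.00        93.6775       281.0325
  4       110.00        88.7938       355.1754
  5       110.00        84.1648       420.8239
  6       110.00        79.7770       478.6622
  7       110.00        75.6180       529.3263
  8     2,110.00     1,374.8736    10,998.9889
  Σ                  2,000.0000    13,365.9342
Price P = Σ PV = 2,000.0000.
Macaulay duration = Σ(t·PV) / P = 13,365.9342 / 2,000.0000 = 6.68297 years.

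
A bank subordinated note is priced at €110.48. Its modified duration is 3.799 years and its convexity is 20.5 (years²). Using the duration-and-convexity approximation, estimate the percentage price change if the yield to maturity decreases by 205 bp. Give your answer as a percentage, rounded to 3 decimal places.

Duration effect: -D_mod·Δy = -3.799 × (-0.0205) = +0.0778795
Convexity effect: ½·C·(Δy)² = 0.5 × 20.5 × (-0.0205)² = +0.0043075625
ΔP/P ≈ +0.0778795 + 0.0043075625 = +0.0821870625
= +8.21870625%.

+8.219%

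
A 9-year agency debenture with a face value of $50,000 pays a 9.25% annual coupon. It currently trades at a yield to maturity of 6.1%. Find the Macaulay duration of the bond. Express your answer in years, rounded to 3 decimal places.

Periodic yield y = 0.061. Discount each cash flow and weight by its year:
  t   CF        PV=CF/(1+0.061)^t    t·PV
  1     4,625.00     4,359.0952     4,359.0952
  2     4,625.00     4,108.4780     8,216.9561
  3     4,625.00     3,872.2696    11,616.8088
  4     4,625.00     3,649.6415    14,598.5658
  5     4,625.00     3,439.8129    17,199.0644
  6     4,625.00     3,242.0479    19,452.2877
  7     4,625.00     3,055.6531    21,389.5718
  8     4,625.00     2,879.9747    23,039.7972
  9    54,625.00    32,059.2232   288,533.0086
  Σ                 60,666.1960   408,405.1556
Price P = Σ PV = 60,666.1960.
Macaulay duration = Σ(t·PV) / P = 408,405.1556 / 60,666.1960 = 6.73201 years.

6.732 years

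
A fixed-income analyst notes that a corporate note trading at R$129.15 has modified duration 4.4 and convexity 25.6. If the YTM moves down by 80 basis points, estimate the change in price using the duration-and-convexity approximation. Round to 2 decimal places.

+R$4.65

Duration effect: -D_mod·Δy = -4.4 × (-0.008) = +0.035200
Convexity effect: ½·C·(Δy)² = 0.5 × 25.6 × (-0.008)² = +0.0008192
ΔP/P ≈ +0.035200 + 0.0008192 = +0.0360192
ΔP ≈ 129.15 × (+0.0360192) = +4.65187968.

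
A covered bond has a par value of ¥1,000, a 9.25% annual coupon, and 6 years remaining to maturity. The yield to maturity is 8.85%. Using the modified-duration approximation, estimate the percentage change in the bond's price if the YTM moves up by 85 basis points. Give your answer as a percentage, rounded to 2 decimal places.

Periodic yield y = 0.0885. Modified duration first:
  t   CF        PV=CF/(1+0.0885)^t    t·PV
  1        92.50        84.9793        84.9793
  2        92.50        78.0701       156.1402
  3        92.50        71.7227       215.1680
  4        92.50        65.8913       263.5652
  5        92.50        60.5340       302.6701
  6     1,092.50       656.8268     3,940.9606
  Σ                  1,018.0242     4,963.4835
P = 1,018.0242; D_Mac = 4.87560 yrs; D_mod = 4.87560/(1+0.0885) = 4.47920 yrs.
ΔP/P ≈ -D_mod · Δy = -4.47920 × (+0.0085) = -0.038073 = -3.8073%.

-3.81%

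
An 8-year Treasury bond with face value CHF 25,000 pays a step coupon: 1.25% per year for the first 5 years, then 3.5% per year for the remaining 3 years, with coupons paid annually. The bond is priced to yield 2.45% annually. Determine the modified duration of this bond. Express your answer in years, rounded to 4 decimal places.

7.4229 years

Periodic yield y = 0.0245. First find Macaulay duration:
  t   CF        PV=CF/(1+0.0245)^t    t·PV
  1       312.50       305.0268       305.0268
  2       312.50       297.7324       595.4648
  3       312.50       290.6124       871.8372
  4       312.50       283.6627     1,134.6506
  5       312.50       276.8791     1,384.3956
  6       875.00       756.7219     4,540.3311
  7       875.00       738.6255     5,170.3787
  8    25,875.00    21,319.8751   170,559.0010
  Σ                 24,269.1359   184,561.0859
P = 24,269.1359; Macaulay duration = 184,561.0859 / 24,269.1359 = 7.60477 years.
Modified duration = D_Mac / (1 + y) = 7.60477 / 1.0245 = 7.42290 years.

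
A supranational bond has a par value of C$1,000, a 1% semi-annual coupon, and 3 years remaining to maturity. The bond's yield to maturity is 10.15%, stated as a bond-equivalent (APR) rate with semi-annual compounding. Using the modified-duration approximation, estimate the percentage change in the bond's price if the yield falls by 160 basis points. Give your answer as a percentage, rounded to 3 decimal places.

+4.502%

Periodic yield y = 0.05075. Modified duration first:
  t   CF        PV=CF/(1+0.05075)^t    t·PV
  1         5.00         4.7585         4.7585
  2         5.00         4.5287         9.0574
  3         5.00         4.3099        12.9298
  4         5.00         4.1018        16.4071
  5         5.00         3.9037        19.5183
  6     1,005.00       746.7404     4,480.4426
  Σ                    768.3430     4,543.1138
P = 768.3430; D_Mac = 5.91287 half-year periods = 2.95644 yrs; D_mod = 2.95644/(1+0.05075) = 2.81364 yrs.
ΔP/P ≈ -D_mod · Δy = -2.81364 × (-0.016) = +0.045018 = +4.5018%.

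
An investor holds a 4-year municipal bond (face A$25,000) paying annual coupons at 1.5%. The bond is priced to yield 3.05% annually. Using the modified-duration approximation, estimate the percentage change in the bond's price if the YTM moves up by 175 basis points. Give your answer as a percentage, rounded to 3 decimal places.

-6.639%

Periodic yield y = 0.0305. Modified duration first:
  t   CF        PV=CF/(1+0.0305)^t    t·PV
  1       375.00       363.9010       363.9010
  2       375.00       353.1305       706.2611
  3       375.00       342.6788     1,028.0365
  4    25,375.00    22,501.6345    90,006.5381
  Σ                 23,561.3449    92,104.7367
P = 23,561.3449; D_Mac = 3.90915 yrs; D_mod = 3.90915/(1+0.0305) = 3.79345 yrs.
ΔP/P ≈ -D_mod · Δy = -3.79345 × (+0.0175) = -0.066385 = -6.6385%.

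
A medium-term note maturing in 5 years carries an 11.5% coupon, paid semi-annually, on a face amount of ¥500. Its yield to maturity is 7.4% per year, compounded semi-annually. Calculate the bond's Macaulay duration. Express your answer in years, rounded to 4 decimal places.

Periodic yield y = 0.037. Discount each cash flow and weight by its period:
  t   CF        PV=CF/(1+0.037)^t    t·PV
  1        28.75        27.7242        27.7242
  2        28.75        26.7350        53.4700
  3        28.75        25.7811        77.3433
  4        28.75        24.8612        99.4450
  5        28.75        23.9742       119.8710
  6        28.75        23.1188       138.7128
  7        28.75        22.2939       156.0575
  8        28.75        21.4985       171.9879
  9        28.75        20.7314       186.5828
  10      528.75       367.6739     3,676.7391
  Σ                    584.3923     4,707.9335
Price P = Σ PV = 584.3923.
Macaulay duration = Σ(t·PV) / P = 4,707.9335 / 584.3923 = 8.05612 half-year periods.
In years: 8.05612 / 2 = 4.02806 years.

4.0281 years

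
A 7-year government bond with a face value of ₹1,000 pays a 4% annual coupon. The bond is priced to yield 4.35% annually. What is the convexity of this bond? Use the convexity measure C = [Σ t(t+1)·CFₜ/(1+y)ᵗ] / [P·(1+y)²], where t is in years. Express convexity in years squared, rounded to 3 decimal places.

43.978

With y = 0.0435:
  t   CF        PV=CF/(1+0.0435)^t    t·PV        t(t+1)·PV
  1        40.00        38.3325        38.3325          76.6651
  2        40.00        36.7346        73.4692         220.4075
  3        40.00        35.2032       105.6097         422.4389
  4        40.00        33.7357       134.9429         674.7147
  5        40.00        32.3294       161.6470         969.8822
  6        40.00        30.9817       185.8902       1,301.2315
  7     1,040.00       771.9447     5,403.6126      43,228.9008
  Σ                    979.2619     6,103.5042      46,894.2406
P = 979.2619.
Convexity = Σ t(t+1)·PV / [P·(1+y)²] = 46,894.2406 / (979.2619 × 1.088892) = 43.97803.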